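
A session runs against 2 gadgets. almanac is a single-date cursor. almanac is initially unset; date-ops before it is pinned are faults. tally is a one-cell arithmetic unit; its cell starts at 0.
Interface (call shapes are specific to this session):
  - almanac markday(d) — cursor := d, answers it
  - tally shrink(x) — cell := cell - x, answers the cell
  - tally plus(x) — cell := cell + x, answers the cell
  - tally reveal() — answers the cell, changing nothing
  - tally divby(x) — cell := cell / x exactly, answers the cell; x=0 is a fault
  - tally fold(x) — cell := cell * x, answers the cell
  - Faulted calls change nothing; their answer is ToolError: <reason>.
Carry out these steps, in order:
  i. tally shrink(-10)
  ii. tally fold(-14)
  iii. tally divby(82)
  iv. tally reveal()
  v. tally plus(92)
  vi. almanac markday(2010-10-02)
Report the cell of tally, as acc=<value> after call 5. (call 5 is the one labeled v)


Answer: acc=3702/41

Derivation:
Then tally shrink on x: -10: 10.
Then tally fold on x: -14, which returns -140.
Calling tally divby on x: 82, giving -70/41.
Then tally reveal(): -70/41.
I use tally plus on x: 92, and see 3702/41.
Invoking almanac markday on d: 2010-10-02, giving 2010-10-02.


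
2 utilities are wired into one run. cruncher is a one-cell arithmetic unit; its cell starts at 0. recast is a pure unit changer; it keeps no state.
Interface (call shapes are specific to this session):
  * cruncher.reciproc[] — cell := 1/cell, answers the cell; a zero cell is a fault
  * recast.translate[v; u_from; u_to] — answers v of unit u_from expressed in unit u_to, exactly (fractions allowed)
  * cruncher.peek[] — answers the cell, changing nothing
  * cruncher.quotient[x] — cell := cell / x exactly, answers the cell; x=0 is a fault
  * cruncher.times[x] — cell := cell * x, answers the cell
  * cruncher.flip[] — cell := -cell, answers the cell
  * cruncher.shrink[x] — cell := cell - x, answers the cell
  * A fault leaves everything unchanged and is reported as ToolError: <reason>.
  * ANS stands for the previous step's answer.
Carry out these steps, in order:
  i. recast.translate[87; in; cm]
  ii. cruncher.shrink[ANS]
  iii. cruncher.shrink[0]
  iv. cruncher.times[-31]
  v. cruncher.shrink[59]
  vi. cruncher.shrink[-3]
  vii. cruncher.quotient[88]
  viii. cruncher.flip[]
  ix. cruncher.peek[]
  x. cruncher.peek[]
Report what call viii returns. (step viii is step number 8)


Do: recast.translate[87; in; cm]
See: 11049/50
Do: cruncher.shrink[ANS]
See: -11049/50
Do: cruncher.shrink[0]
See: -11049/50
Do: cruncher.times[-31]
See: 342519/50
Do: cruncher.shrink[59]
See: 339569/50
Do: cruncher.shrink[-3]
See: 339719/50
Do: cruncher.quotient[88]
See: 339719/4400
Do: cruncher.flip[]
See: -339719/4400
Do: cruncher.peek[]
See: -339719/4400
Do: cruncher.peek[]
See: -339719/4400

Answer: -339719/4400


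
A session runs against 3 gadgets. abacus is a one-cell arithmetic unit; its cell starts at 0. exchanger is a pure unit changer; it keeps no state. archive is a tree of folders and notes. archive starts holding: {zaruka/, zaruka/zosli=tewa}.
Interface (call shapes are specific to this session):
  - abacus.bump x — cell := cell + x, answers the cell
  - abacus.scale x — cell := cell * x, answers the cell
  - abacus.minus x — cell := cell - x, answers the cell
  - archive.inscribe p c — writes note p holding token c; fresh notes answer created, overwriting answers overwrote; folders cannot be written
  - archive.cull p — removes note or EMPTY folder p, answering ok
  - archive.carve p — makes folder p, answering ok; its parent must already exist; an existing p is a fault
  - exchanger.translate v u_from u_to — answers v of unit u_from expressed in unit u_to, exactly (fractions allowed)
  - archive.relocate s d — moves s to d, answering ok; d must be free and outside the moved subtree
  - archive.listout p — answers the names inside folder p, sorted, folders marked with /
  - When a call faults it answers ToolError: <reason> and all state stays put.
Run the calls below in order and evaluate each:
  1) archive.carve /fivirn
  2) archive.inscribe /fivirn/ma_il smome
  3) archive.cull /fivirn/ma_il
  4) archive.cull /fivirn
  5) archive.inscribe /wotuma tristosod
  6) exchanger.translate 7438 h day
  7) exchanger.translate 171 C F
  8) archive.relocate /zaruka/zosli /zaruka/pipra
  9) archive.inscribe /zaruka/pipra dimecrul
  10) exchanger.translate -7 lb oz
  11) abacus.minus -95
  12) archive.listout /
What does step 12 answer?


Answer: [wotuma, zaruka/]

Derivation:
Step: archive.carve[/fivirn]
Result: ok
Step: archive.inscribe[/fivirn/ma_il; smome]
Result: created
Step: archive.cull[/fivirn/ma_il]
Result: ok
Step: archive.cull[/fivirn]
Result: ok
Step: archive.inscribe[/wotuma; tristosod]
Result: created
Step: exchanger.translate[7438; h; day]
Result: 3719/12
Step: exchanger.translate[171; C; F]
Result: 1699/5
Step: archive.relocate[/zaruka/zosli; /zaruka/pipra]
Result: ok
Step: archive.inscribe[/zaruka/pipra; dimecrul]
Result: overwrote
Step: exchanger.translate[-7; lb; oz]
Result: -112
Step: abacus.minus[-95]
Result: 95
Step: archive.listout[/]
Result: [wotuma, zaruka/]


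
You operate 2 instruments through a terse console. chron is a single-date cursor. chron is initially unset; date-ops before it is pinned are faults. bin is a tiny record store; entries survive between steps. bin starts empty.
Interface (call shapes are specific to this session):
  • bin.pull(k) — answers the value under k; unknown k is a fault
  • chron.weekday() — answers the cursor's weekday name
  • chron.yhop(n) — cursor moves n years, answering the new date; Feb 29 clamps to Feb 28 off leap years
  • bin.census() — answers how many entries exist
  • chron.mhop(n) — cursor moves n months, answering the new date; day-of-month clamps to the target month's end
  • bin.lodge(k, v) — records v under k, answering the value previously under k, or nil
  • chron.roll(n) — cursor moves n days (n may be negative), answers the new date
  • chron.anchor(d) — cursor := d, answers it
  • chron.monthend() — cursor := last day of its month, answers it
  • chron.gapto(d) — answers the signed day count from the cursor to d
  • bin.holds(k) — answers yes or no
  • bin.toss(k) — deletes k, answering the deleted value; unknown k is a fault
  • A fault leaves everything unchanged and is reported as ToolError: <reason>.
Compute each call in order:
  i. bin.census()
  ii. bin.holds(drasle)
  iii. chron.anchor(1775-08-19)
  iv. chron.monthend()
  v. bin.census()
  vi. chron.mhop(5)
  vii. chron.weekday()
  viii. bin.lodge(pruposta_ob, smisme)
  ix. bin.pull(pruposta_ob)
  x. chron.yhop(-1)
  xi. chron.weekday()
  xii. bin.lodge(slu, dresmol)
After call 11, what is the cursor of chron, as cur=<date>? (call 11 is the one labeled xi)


Answer: cur=1775-01-31

Derivation:
! bin.census() => 0
! bin.holds(k: drasle) => no
! chron.anchor(d: 1775-08-19) => 1775-08-19
! chron.monthend() => 1775-08-31
! bin.census() => 0
! chron.mhop(n: 5) => 1776-01-31
! chron.weekday() => Wednesday
! bin.lodge(k: pruposta_ob, v: smisme) => nil
! bin.pull(k: pruposta_ob) => smisme
! chron.yhop(n: -1) => 1775-01-31
! chron.weekday() => Tuesday
! bin.lodge(k: slu, v: dresmol) => nil


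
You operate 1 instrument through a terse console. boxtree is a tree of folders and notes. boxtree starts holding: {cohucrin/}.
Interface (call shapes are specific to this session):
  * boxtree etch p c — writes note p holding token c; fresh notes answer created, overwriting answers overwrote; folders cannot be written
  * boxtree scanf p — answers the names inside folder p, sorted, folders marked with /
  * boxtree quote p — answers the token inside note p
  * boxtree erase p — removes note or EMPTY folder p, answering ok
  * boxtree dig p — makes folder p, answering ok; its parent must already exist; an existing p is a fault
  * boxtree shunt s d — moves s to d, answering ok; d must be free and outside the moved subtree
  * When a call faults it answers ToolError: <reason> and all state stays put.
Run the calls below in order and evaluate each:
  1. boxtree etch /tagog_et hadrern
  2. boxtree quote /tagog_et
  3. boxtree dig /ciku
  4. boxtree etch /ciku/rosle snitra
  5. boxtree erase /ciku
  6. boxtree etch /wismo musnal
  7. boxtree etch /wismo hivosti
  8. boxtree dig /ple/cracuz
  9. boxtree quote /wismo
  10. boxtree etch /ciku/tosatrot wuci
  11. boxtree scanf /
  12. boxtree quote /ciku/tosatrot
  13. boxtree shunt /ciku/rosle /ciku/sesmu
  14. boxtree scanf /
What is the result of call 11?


I try boxtree etch on p='/tagog_et', c='hadrern': created.
Invoking boxtree quote on p='/tagog_et', yielding hadrern.
I call boxtree dig on p='/ciku', → ok.
Using boxtree etch on p='/ciku/rosle', c='snitra', → created.
I try boxtree erase on p='/ciku', and get ToolError: not empty.
I run boxtree etch on p='/wismo', c='musnal', which returns created.
Calling boxtree etch on p='/wismo', c='hivosti', yielding overwrote.
Next I call boxtree dig on p='/ple/cracuz', and see ToolError: no parent.
I call boxtree quote on p='/wismo': hivosti.
Invoking boxtree etch on p='/ciku/tosatrot', c='wuci', → created.
I use boxtree scanf on p='/', and observe [ciku/, cohucrin/, tagog_et, wismo].
Next I call boxtree quote on p='/ciku/tosatrot', which returns wuci.
Calling boxtree shunt on s='/ciku/rosle', d='/ciku/sesmu', — result: ok.
Using boxtree scanf on p='/': [ciku/, cohucrin/, tagog_et, wismo].

Answer: [ciku/, cohucrin/, tagog_et, wismo]


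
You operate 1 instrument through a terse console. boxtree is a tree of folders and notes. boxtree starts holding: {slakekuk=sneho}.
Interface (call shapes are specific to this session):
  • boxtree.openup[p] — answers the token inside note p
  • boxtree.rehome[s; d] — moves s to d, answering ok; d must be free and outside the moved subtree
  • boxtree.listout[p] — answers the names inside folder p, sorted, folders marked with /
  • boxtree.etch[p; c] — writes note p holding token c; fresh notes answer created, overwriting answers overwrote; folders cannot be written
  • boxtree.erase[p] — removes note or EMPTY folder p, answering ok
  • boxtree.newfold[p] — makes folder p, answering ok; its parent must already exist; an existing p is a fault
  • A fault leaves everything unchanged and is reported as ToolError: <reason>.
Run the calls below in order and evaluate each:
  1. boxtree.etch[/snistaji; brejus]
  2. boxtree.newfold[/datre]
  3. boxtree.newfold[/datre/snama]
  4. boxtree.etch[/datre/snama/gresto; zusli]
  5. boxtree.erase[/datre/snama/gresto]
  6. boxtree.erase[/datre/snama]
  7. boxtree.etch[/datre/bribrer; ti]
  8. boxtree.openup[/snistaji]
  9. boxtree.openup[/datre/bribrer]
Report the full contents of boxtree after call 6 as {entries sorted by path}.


Step: boxtree.etch[p=/snistaji; c=brejus]
Result: created
Step: boxtree.newfold[p=/datre]
Result: ok
Step: boxtree.newfold[p=/datre/snama]
Result: ok
Step: boxtree.etch[p=/datre/snama/gresto; c=zusli]
Result: created
Step: boxtree.erase[p=/datre/snama/gresto]
Result: ok
Step: boxtree.erase[p=/datre/snama]
Result: ok
Step: boxtree.etch[p=/datre/bribrer; c=ti]
Result: created
Step: boxtree.openup[p=/snistaji]
Result: brejus
Step: boxtree.openup[p=/datre/bribrer]
Result: ti

Answer: {datre/, slakekuk=sneho, snistaji=brejus}


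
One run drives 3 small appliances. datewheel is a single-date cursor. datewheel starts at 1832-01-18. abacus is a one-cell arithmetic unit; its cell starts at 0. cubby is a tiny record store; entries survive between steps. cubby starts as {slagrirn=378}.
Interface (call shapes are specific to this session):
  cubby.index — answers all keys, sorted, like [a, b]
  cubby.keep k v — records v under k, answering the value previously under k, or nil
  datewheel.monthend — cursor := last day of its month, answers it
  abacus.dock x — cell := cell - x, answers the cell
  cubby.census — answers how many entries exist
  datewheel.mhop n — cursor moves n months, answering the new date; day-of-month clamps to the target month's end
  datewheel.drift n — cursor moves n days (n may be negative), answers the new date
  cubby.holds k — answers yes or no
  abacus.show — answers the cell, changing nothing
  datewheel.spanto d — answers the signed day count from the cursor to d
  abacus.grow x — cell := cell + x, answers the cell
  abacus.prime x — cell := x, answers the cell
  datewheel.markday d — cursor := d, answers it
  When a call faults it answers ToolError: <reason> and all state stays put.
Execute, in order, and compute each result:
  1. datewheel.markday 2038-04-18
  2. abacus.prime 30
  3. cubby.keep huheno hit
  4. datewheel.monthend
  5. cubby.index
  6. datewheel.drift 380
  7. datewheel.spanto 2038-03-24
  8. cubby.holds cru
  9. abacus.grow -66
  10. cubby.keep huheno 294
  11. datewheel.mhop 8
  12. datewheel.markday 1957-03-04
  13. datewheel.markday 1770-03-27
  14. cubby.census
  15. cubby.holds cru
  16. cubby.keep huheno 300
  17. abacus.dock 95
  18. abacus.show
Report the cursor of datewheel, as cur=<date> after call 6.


Invoking datewheel.markday passing d→2038-04-18, giving 2038-04-18.
Next I call abacus.prime passing x→30, and get 30.
Calling cubby.keep passing k→huheno, v→hit, and see nil.
Now I run datewheel.monthend(), which returns 2038-04-30.
I call cubby.index, which returns [huheno, slagrirn].
I call datewheel.drift passing n→380, which returns 2039-05-15.
I use datewheel.spanto passing d→2038-03-24, which returns -417.
I call cubby.holds passing k→cru, and observe no.
I invoke abacus.grow passing x→-66, — result: -36.
Calling cubby.keep passing k→huheno, v→294, and get hit.
Using datewheel.mhop passing n→8, → 2040-01-15.
Then datewheel.markday passing d→1957-03-04, → 1957-03-04.
I call datewheel.markday passing d→1770-03-27, giving 1770-03-27.
I call cubby.census(), and get 2.
Next I call cubby.holds passing k→cru, and observe no.
Now I run cubby.keep passing k→huheno, v→300, and get 294.
Then abacus.dock passing x→95, → -131.
I call abacus.show(), yielding -131.

Answer: cur=2039-05-15


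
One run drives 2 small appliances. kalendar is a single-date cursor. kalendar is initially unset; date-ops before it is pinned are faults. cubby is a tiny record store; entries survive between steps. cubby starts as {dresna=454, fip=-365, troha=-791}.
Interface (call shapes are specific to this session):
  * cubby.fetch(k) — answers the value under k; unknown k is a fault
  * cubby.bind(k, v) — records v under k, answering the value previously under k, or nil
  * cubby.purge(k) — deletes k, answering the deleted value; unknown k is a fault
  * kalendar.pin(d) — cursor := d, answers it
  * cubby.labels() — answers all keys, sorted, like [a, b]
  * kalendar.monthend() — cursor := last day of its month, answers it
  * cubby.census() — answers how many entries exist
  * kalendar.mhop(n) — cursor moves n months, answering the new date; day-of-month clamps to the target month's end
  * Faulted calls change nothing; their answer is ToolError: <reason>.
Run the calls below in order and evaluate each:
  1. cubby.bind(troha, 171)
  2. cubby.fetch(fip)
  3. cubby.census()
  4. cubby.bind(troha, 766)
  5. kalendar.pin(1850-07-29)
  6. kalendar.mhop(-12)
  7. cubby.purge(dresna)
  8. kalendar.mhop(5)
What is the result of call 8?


CALL bind[troha; 171]
RET  -791
CALL fetch[fip]
RET  -365
CALL census[]
RET  3
CALL bind[troha; 766]
RET  171
CALL pin[1850-07-29]
RET  1850-07-29
CALL mhop[-12]
RET  1849-07-29
CALL purge[dresna]
RET  454
CALL mhop[5]
RET  1849-12-29

Answer: 1849-12-29


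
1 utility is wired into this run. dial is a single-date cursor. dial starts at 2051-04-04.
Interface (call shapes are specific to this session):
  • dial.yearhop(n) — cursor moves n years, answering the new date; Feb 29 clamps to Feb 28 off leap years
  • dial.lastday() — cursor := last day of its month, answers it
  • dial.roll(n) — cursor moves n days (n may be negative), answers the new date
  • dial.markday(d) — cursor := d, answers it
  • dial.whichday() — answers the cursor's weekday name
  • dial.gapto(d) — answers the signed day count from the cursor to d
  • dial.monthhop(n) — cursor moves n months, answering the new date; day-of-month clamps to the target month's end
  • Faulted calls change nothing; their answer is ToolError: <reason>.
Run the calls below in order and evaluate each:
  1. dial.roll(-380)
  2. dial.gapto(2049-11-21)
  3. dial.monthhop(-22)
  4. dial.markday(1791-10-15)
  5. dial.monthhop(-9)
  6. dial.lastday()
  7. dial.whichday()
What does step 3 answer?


I invoke dial.roll using n→-380, which returns 2050-03-20.
Next I call dial.gapto using d→2049-11-21, → -119.
I use dial.monthhop using n→-22, — result: 2048-05-20.
Next I call dial.markday using d→1791-10-15, and get 1791-10-15.
Invoking dial.monthhop using n→-9, and get 1791-01-15.
Next I call dial.lastday, yielding 1791-01-31.
Calling dial.whichday(): Monday.

Answer: 2048-05-20


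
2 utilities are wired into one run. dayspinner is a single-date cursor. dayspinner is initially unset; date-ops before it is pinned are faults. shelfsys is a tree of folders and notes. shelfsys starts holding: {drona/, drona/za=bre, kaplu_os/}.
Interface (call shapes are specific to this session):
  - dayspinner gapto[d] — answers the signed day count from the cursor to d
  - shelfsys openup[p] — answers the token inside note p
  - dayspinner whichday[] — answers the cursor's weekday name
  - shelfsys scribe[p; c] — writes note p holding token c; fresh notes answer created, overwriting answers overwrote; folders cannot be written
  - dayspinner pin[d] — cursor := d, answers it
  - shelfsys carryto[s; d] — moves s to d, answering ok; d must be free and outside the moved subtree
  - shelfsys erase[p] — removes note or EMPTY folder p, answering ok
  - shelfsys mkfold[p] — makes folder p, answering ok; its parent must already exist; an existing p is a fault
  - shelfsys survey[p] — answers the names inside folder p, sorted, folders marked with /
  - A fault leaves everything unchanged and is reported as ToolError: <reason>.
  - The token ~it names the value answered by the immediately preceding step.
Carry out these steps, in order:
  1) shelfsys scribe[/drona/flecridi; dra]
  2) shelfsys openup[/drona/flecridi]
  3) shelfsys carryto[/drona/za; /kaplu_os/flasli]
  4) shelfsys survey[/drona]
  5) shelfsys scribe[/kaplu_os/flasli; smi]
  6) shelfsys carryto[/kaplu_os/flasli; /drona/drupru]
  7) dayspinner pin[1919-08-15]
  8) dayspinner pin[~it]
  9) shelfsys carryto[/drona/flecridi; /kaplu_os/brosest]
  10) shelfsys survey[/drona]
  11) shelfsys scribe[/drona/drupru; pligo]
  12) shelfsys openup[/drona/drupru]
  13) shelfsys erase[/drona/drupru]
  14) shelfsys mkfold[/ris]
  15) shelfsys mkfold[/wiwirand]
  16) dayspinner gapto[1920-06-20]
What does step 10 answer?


Answer: [drupru]

Derivation:
-- shelfsys scribe(p: /drona/flecridi, c: dra) -> created
-- shelfsys openup(p: /drona/flecridi) -> dra
-- shelfsys carryto(s: /drona/za, d: /kaplu_os/flasli) -> ok
-- shelfsys survey(p: /drona) -> [flecridi]
-- shelfsys scribe(p: /kaplu_os/flasli, c: smi) -> overwrote
-- shelfsys carryto(s: /kaplu_os/flasli, d: /drona/drupru) -> ok
-- dayspinner pin(d: 1919-08-15) -> 1919-08-15
-- dayspinner pin(d: ~it) -> 1919-08-15
-- shelfsys carryto(s: /drona/flecridi, d: /kaplu_os/brosest) -> ok
-- shelfsys survey(p: /drona) -> [drupru]
-- shelfsys scribe(p: /drona/drupru, c: pligo) -> overwrote
-- shelfsys openup(p: /drona/drupru) -> pligo
-- shelfsys erase(p: /drona/drupru) -> ok
-- shelfsys mkfold(p: /ris) -> ok
-- shelfsys mkfold(p: /wiwirand) -> ok
-- dayspinner gapto(d: 1920-06-20) -> 310


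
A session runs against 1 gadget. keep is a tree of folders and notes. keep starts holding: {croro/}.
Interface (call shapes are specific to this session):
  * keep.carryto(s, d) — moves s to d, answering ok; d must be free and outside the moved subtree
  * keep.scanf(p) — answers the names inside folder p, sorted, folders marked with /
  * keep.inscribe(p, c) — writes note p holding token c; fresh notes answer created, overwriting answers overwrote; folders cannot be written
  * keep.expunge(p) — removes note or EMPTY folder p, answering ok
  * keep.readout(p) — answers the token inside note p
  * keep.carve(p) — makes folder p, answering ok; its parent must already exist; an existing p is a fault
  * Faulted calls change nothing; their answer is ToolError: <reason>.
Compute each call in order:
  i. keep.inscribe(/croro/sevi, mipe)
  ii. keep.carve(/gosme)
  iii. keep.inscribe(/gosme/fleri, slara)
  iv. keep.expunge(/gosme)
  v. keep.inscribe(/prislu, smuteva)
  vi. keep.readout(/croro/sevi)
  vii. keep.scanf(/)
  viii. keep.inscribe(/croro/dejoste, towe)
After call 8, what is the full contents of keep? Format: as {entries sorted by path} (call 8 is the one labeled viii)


;; keep.inscribe(/croro/sevi, mipe) -> created
;; keep.carve(/gosme) -> ok
;; keep.inscribe(/gosme/fleri, slara) -> created
;; keep.expunge(/gosme) -> ToolError: not empty
;; keep.inscribe(/prislu, smuteva) -> created
;; keep.readout(/croro/sevi) -> mipe
;; keep.scanf(/) -> [croro/, gosme/, prislu]
;; keep.inscribe(/croro/dejoste, towe) -> created

Answer: {croro/, croro/dejoste=towe, croro/sevi=mipe, gosme/, gosme/fleri=slara, prislu=smuteva}


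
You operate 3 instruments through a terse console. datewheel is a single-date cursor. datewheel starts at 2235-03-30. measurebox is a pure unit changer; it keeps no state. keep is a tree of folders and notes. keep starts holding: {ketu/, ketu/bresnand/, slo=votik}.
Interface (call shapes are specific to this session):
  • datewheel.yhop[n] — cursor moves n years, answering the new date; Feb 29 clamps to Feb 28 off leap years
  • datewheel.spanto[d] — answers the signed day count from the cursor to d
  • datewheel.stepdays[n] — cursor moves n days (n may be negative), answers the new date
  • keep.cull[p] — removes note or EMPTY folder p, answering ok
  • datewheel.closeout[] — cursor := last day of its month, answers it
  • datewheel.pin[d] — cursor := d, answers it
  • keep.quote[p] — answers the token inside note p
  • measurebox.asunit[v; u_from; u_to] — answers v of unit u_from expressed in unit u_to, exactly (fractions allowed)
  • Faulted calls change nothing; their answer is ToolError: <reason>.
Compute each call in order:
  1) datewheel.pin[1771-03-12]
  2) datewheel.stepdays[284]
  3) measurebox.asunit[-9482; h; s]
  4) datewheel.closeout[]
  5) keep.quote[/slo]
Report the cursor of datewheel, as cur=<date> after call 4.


% datewheel.pin 1771-03-12
:: 1771-03-12
% datewheel.stepdays 284
:: 1771-12-21
% measurebox.asunit -9482 h s
:: -34135200
% datewheel.closeout
:: 1771-12-31
% keep.quote /slo
:: votik

Answer: cur=1771-12-31


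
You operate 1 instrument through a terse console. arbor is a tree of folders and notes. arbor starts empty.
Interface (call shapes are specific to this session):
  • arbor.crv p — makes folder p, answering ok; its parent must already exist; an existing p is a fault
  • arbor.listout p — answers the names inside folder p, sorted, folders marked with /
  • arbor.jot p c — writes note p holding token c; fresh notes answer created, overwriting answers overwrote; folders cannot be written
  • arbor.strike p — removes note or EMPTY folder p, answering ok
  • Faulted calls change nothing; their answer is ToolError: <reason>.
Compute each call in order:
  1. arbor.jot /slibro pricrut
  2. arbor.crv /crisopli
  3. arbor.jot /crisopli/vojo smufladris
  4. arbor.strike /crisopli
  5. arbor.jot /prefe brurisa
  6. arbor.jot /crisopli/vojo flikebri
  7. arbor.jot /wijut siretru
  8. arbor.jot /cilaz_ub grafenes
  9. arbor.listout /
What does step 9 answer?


>> arbor.jot(/slibro, pricrut)
<< created
>> arbor.crv(/crisopli)
<< ok
>> arbor.jot(/crisopli/vojo, smufladris)
<< created
>> arbor.strike(/crisopli)
<< ToolError: not empty
>> arbor.jot(/prefe, brurisa)
<< created
>> arbor.jot(/crisopli/vojo, flikebri)
<< overwrote
>> arbor.jot(/wijut, siretru)
<< created
>> arbor.jot(/cilaz_ub, grafenes)
<< created
>> arbor.listout(/)
<< [cilaz_ub, crisopli/, prefe, slibro, wijut]

Answer: [cilaz_ub, crisopli/, prefe, slibro, wijut]


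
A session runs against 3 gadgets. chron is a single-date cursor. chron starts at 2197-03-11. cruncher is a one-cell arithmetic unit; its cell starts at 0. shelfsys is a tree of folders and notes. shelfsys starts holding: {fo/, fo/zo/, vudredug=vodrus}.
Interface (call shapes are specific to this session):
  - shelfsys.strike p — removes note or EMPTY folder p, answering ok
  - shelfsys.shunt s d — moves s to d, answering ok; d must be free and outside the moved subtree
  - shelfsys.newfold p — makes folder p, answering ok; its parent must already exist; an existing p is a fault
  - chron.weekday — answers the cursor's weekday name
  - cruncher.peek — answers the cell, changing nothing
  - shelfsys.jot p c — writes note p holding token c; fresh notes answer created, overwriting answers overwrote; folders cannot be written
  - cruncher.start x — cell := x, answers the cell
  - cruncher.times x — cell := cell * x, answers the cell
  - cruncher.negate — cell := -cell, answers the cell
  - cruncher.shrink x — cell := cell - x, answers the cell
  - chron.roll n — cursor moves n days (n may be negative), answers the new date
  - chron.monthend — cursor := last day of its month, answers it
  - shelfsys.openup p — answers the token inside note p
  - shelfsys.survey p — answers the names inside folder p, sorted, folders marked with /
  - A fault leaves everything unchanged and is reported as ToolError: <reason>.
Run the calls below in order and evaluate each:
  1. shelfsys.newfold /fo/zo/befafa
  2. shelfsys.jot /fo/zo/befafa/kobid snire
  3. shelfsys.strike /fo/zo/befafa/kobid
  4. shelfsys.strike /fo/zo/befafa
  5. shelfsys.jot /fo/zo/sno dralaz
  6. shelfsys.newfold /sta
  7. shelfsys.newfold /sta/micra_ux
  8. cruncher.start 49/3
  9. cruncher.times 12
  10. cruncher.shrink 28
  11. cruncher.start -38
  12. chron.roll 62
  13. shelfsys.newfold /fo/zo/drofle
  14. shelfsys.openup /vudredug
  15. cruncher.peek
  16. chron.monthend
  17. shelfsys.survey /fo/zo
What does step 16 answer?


·→ shelfsys.newfold(p='/fo/zo/befafa')
·← ok
·→ shelfsys.jot(p='/fo/zo/befafa/kobid', c='snire')
·← created
·→ shelfsys.strike(p='/fo/zo/befafa/kobid')
·← ok
·→ shelfsys.strike(p='/fo/zo/befafa')
·← ok
·→ shelfsys.jot(p='/fo/zo/sno', c='dralaz')
·← created
·→ shelfsys.newfold(p='/sta')
·← ok
·→ shelfsys.newfold(p='/sta/micra_ux')
·← ok
·→ cruncher.start(x='49/3')
·← 49/3
·→ cruncher.times(x='12')
·← 196
·→ cruncher.shrink(x='28')
·← 168
·→ cruncher.start(x='-38')
·← -38
·→ chron.roll(n='62')
·← 2197-05-12
·→ shelfsys.newfold(p='/fo/zo/drofle')
·← ok
·→ shelfsys.openup(p='/vudredug')
·← vodrus
·→ cruncher.peek()
·← -38
·→ chron.monthend()
·← 2197-05-31
·→ shelfsys.survey(p='/fo/zo')
·← [drofle/, sno]

Answer: 2197-05-31


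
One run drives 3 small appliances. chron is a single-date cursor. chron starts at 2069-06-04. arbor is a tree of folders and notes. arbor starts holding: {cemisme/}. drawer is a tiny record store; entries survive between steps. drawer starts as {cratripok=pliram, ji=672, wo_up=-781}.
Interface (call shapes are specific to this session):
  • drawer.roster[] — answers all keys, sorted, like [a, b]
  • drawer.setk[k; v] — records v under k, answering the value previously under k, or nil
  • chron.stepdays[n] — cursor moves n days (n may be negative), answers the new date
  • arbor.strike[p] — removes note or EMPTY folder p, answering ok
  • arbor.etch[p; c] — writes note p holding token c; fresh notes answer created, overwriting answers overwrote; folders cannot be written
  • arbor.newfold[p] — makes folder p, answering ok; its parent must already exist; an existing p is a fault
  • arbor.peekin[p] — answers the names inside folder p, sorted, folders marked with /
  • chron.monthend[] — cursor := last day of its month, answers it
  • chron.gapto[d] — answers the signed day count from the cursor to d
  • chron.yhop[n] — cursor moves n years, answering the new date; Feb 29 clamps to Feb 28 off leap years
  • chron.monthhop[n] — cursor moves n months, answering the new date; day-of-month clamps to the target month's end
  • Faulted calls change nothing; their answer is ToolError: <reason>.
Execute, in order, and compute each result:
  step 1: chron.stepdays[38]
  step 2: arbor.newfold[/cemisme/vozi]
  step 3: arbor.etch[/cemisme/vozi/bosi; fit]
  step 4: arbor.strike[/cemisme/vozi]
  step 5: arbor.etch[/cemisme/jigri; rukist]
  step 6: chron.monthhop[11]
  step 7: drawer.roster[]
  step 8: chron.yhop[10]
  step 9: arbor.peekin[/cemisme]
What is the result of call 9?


-- chron.stepdays(n=38) == 2069-07-12
-- arbor.newfold(p=/cemisme/vozi) == ok
-- arbor.etch(p=/cemisme/vozi/bosi, c=fit) == created
-- arbor.strike(p=/cemisme/vozi) == ToolError: not empty
-- arbor.etch(p=/cemisme/jigri, c=rukist) == created
-- chron.monthhop(n=11) == 2070-06-12
-- drawer.roster() == [cratripok, ji, wo_up]
-- chron.yhop(n=10) == 2080-06-12
-- arbor.peekin(p=/cemisme) == [jigri, vozi/]

Answer: [jigri, vozi/]


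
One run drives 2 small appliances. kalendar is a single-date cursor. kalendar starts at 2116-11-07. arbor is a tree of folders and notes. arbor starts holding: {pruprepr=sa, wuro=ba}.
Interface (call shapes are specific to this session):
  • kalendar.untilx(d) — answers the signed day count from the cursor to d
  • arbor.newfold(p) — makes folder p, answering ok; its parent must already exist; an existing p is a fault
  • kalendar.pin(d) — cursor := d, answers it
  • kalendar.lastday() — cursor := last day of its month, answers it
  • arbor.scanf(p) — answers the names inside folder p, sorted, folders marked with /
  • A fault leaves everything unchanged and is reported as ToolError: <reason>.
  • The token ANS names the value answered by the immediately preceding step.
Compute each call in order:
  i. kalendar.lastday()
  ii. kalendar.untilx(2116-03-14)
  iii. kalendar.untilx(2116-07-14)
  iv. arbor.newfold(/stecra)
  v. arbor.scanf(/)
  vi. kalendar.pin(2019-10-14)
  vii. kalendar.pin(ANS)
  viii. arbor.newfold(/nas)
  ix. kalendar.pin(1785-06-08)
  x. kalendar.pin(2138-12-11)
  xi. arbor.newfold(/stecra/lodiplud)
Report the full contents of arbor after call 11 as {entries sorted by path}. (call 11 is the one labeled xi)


Answer: {nas/, pruprepr=sa, stecra/, stecra/lodiplud/, wuro=ba}

Derivation:
! lastday() ~> 2116-11-30
! untilx(d: 2116-03-14) ~> -261
! untilx(d: 2116-07-14) ~> -139
! newfold(p: /stecra) ~> ok
! scanf(p: /) ~> [pruprepr, stecra/, wuro]
! pin(d: 2019-10-14) ~> 2019-10-14
! pin(d: ANS) ~> 2019-10-14
! newfold(p: /nas) ~> ok
! pin(d: 1785-06-08) ~> 1785-06-08
! pin(d: 2138-12-11) ~> 2138-12-11
! newfold(p: /stecra/lodiplud) ~> ok


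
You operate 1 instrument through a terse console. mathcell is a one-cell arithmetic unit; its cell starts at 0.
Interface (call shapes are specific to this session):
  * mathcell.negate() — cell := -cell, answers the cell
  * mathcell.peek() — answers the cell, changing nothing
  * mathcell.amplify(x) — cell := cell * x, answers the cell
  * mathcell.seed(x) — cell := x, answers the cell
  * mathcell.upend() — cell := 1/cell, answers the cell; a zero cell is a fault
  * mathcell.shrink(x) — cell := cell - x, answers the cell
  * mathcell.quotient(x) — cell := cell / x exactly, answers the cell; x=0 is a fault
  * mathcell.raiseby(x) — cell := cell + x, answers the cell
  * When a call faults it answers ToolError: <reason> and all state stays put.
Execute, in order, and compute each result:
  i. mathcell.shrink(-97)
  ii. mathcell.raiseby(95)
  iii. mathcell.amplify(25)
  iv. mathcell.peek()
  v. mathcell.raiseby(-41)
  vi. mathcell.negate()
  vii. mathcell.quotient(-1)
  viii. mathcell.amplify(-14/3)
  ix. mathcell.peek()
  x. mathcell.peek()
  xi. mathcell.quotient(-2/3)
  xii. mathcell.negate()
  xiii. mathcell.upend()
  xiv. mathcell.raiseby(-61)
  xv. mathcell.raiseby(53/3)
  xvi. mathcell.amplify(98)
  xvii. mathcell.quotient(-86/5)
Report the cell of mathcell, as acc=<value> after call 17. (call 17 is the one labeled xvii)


==> mathcell.shrink(x='-97')
<== 97
==> mathcell.raiseby(x='95')
<== 192
==> mathcell.amplify(x='25')
<== 4800
==> mathcell.peek()
<== 4800
==> mathcell.raiseby(x='-41')
<== 4759
==> mathcell.negate()
<== -4759
==> mathcell.quotient(x='-1')
<== 4759
==> mathcell.amplify(x='-14/3')
<== -66626/3
==> mathcell.peek()
<== -66626/3
==> mathcell.peek()
<== -66626/3
==> mathcell.quotient(x='-2/3')
<== 33313
==> mathcell.negate()
<== -33313
==> mathcell.upend()
<== -1/33313
==> mathcell.raiseby(x='-61')
<== -2032094/33313
==> mathcell.raiseby(x='53/3')
<== -4330693/99939
==> mathcell.amplify(x='98')
<== -60629702/14277
==> mathcell.quotient(x='-86/5')
<== 151574255/613911

Answer: acc=151574255/613911


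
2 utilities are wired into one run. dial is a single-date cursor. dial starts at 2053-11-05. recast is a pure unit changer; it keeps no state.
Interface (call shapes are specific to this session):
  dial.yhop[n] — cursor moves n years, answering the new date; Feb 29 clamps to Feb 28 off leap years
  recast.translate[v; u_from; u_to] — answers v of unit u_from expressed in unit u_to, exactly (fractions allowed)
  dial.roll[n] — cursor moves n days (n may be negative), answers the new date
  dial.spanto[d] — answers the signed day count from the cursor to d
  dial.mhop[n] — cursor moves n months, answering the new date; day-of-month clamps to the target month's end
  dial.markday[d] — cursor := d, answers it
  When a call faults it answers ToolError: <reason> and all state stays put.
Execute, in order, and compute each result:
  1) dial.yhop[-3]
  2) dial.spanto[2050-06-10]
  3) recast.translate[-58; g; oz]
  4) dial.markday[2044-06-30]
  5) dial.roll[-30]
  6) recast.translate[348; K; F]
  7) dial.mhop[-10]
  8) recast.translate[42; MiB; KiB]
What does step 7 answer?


Answer: 2043-07-31

Derivation:
;; yhop(n: -3) => 2050-11-05
;; spanto(d: 2050-06-10) => -148
;; translate(v: -58, u_from: g, u_to: oz) => -92800000/45359237
;; markday(d: 2044-06-30) => 2044-06-30
;; roll(n: -30) => 2044-05-31
;; translate(v: 348, u_from: K, u_to: F) => 16673/100
;; mhop(n: -10) => 2043-07-31
;; translate(v: 42, u_from: MiB, u_to: KiB) => 43008


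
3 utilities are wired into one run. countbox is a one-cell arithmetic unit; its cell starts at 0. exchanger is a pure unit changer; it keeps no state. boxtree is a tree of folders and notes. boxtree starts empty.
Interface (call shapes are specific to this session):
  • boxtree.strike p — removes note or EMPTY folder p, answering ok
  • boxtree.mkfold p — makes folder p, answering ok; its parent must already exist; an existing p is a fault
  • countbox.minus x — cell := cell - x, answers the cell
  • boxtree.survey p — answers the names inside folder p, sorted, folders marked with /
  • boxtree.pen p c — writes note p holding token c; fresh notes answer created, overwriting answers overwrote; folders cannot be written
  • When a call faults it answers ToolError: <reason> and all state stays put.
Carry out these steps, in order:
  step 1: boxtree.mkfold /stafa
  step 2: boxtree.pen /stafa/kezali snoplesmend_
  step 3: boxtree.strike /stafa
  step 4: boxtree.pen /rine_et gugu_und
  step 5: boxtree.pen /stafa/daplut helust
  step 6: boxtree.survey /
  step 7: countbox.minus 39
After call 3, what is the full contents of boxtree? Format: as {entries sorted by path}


Answer: {stafa/, stafa/kezali=snoplesmend_}

Derivation:
CALL boxtree.mkfold[p='/stafa']
RET  ok
CALL boxtree.pen[p='/stafa/kezali'; c='snoplesmend_']
RET  created
CALL boxtree.strike[p='/stafa']
RET  ToolError: not empty
CALL boxtree.pen[p='/rine_et'; c='gugu_und']
RET  created
CALL boxtree.pen[p='/stafa/daplut'; c='helust']
RET  created
CALL boxtree.survey[p='/']
RET  [rine_et, stafa/]
CALL countbox.minus[x='39']
RET  -39


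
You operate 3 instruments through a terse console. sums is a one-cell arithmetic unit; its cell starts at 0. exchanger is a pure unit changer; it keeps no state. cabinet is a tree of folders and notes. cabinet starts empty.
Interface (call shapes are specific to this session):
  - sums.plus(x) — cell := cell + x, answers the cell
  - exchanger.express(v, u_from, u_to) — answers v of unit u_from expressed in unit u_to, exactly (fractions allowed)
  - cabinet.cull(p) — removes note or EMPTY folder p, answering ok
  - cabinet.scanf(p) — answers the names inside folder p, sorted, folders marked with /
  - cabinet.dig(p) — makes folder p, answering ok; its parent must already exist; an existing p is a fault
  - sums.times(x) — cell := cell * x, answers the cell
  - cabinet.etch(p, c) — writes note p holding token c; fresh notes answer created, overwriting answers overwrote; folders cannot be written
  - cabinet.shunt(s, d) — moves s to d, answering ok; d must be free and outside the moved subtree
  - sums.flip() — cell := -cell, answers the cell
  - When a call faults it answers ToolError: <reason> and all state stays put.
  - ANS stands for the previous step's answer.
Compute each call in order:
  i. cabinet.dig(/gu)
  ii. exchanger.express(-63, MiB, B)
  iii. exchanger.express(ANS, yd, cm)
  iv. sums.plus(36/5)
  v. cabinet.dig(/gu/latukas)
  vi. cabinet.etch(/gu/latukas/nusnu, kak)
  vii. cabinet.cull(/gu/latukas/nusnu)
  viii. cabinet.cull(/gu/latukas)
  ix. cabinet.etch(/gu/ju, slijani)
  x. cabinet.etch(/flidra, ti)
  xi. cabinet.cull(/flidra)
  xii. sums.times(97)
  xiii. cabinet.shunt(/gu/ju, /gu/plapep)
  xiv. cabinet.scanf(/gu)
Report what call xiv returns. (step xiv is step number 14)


Answer: [plapep]

Derivation:
$ cabinet.dig p: /gu
  ok
$ exchanger.express v: -63 u_from: MiB u_to: B
  -66060288
$ exchanger.express v: ANS u_from: yd u_to: cm
  -151013818368/25
$ sums.plus x: 36/5
  36/5
$ cabinet.dig p: /gu/latukas
  ok
$ cabinet.etch p: /gu/latukas/nusnu c: kak
  created
$ cabinet.cull p: /gu/latukas/nusnu
  ok
$ cabinet.cull p: /gu/latukas
  ok
$ cabinet.etch p: /gu/ju c: slijani
  created
$ cabinet.etch p: /flidra c: ti
  created
$ cabinet.cull p: /flidra
  ok
$ sums.times x: 97
  3492/5
$ cabinet.shunt s: /gu/ju d: /gu/plapep
  ok
$ cabinet.scanf p: /gu
  [plapep]


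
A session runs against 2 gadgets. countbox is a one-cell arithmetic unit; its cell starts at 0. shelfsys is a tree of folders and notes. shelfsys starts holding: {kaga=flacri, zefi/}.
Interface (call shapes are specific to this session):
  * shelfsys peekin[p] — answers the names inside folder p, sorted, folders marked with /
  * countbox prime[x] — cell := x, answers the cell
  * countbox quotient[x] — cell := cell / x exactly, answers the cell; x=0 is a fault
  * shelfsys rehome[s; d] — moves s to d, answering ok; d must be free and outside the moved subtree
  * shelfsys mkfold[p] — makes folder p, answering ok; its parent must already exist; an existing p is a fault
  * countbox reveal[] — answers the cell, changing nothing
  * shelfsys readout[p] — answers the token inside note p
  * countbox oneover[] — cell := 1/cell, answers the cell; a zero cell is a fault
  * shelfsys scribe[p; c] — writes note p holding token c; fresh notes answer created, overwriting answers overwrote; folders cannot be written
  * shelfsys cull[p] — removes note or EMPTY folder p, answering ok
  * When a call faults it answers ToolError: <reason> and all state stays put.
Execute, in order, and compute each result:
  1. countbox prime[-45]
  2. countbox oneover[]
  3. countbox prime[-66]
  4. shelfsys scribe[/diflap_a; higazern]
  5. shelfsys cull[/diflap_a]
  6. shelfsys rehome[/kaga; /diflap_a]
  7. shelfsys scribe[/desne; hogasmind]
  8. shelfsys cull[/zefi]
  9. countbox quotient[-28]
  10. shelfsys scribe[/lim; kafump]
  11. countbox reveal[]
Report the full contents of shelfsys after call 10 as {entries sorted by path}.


Answer: {desne=hogasmind, diflap_a=flacri, lim=kafump}

Derivation:
% countbox prime x='-45'
= -45
% countbox oneover
= -1/45
% countbox prime x='-66'
= -66
% shelfsys scribe p='/diflap_a' c='higazern'
= created
% shelfsys cull p='/diflap_a'
= ok
% shelfsys rehome s='/kaga' d='/diflap_a'
= ok
% shelfsys scribe p='/desne' c='hogasmind'
= created
% shelfsys cull p='/zefi'
= ok
% countbox quotient x='-28'
= 33/14
% shelfsys scribe p='/lim' c='kafump'
= created
% countbox reveal
= 33/14
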